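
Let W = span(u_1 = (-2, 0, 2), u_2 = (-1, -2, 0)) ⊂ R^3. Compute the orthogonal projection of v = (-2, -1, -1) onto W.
proj_W(v) = (-8/9, -14/9, 1/9)

Set up U = [u_1 | ... | u_2] ∈ R^(3×2). The projector onto W = col(U) is P = U (U^T U)^(-1) U^T.
Compute U^T U =
  [8, 2]
  [2, 5],
and U^T v = (2, 4).
Solve U^T U · c = U^T v for the coefficients: c = (1/18, 7/9). The projection is proj_W(v) = U c.
Check: (v - proj_W(v)) · u_1 = 0  (should be 0).
Check: (v - proj_W(v)) · u_2 = 0  (should be 0).
Result: proj_W(v) = (-8/9, -14/9, 1/9).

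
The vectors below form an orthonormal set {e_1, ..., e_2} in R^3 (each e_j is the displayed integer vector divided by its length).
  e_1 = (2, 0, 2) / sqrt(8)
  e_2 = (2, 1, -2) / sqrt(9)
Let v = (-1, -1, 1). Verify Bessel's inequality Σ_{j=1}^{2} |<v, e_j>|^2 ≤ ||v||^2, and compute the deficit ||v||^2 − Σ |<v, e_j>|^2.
Σ |<v, e_j>|^2 = 25/9; ||v||^2 = 3; deficit = 2/9

Write each e_j = u_j / sqrt(<u_j, u_j>) where u_j is the displayed integer vector. Then <v, e_j> = <v, u_j> / sqrt(<u_j, u_j>), so |<v, e_j>|^2 = <v, u_j>^2 / <u_j, u_j>.
Coefficients: <v, e_1> = 0/sqrt(8), <v, e_2> = -5/sqrt(9).
Square and sum: Σ |<v, e_j>|^2 = 25/9.
Compute ||v||^2 = v·v = 3.
Deficit = 3 − 25/9 = 2/9 ≥ 0, confirming Bessel's inequality. (The deficit equals ||v − Σ <v,e_j> e_j||^2, the squared distance from v to span{e_j}.)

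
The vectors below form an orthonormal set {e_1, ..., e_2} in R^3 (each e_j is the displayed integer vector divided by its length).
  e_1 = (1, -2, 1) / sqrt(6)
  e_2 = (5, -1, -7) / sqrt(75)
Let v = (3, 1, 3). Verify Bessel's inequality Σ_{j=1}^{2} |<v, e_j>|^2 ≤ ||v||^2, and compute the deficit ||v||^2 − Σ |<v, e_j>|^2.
Σ |<v, e_j>|^2 = 83/25; ||v||^2 = 19; deficit = 392/25

Write each e_j = u_j / sqrt(<u_j, u_j>) where u_j is the displayed integer vector. Then <v, e_j> = <v, u_j> / sqrt(<u_j, u_j>), so |<v, e_j>|^2 = <v, u_j>^2 / <u_j, u_j>.
Coefficients: <v, e_1> = 4/sqrt(6), <v, e_2> = -7/sqrt(75).
Square and sum: Σ |<v, e_j>|^2 = 83/25.
Compute ||v||^2 = v·v = 19.
Deficit = 19 − 83/25 = 392/25 ≥ 0, confirming Bessel's inequality. (The deficit equals ||v − Σ <v,e_j> e_j||^2, the squared distance from v to span{e_j}.)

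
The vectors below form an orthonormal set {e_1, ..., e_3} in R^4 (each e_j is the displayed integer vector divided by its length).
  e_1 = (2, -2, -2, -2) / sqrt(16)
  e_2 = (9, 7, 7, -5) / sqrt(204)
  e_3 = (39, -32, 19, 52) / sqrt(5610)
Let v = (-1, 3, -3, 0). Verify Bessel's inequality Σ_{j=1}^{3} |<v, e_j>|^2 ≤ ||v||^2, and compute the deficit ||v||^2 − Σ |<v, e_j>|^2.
Σ |<v, e_j>|^2 = 397/55; ||v||^2 = 19; deficit = 648/55

Write each e_j = u_j / sqrt(<u_j, u_j>) where u_j is the displayed integer vector. Then <v, e_j> = <v, u_j> / sqrt(<u_j, u_j>), so |<v, e_j>|^2 = <v, u_j>^2 / <u_j, u_j>.
Coefficients: <v, e_1> = -2/sqrt(16), <v, e_2> = -9/sqrt(204), <v, e_3> = -192/sqrt(5610).
Square and sum: Σ |<v, e_j>|^2 = 397/55.
Compute ||v||^2 = v·v = 19.
Deficit = 19 − 397/55 = 648/55 ≥ 0, confirming Bessel's inequality. (The deficit equals ||v − Σ <v,e_j> e_j||^2, the squared distance from v to span{e_j}.)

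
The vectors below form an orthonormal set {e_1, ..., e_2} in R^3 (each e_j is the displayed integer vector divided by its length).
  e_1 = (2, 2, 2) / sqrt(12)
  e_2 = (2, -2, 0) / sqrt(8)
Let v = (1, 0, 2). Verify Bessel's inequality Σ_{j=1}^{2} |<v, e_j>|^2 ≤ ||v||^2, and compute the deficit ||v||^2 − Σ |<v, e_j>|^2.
Σ |<v, e_j>|^2 = 7/2; ||v||^2 = 5; deficit = 3/2

Write each e_j = u_j / sqrt(<u_j, u_j>) where u_j is the displayed integer vector. Then <v, e_j> = <v, u_j> / sqrt(<u_j, u_j>), so |<v, e_j>|^2 = <v, u_j>^2 / <u_j, u_j>.
Coefficients: <v, e_1> = 6/sqrt(12), <v, e_2> = 2/sqrt(8).
Square and sum: Σ |<v, e_j>|^2 = 7/2.
Compute ||v||^2 = v·v = 5.
Deficit = 5 − 7/2 = 3/2 ≥ 0, confirming Bessel's inequality. (The deficit equals ||v − Σ <v,e_j> e_j||^2, the squared distance from v to span{e_j}.)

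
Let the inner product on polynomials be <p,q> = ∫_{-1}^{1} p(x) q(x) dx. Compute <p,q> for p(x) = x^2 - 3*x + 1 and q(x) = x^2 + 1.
<p,q> = 56/15

Expand the product: p(x)·q(x) = x^4 - 3*x^3 + 2*x^2 - 3*x + 1.
∫_{-1}^{1} of each monomial x^k gives [2/(k+1) if k even, 0 if k odd]. Integrating term-by-term (or equivalently evaluating the antiderivative F(x) = x^5/5 - 3*x^4/4 + 2*x^3/3 - 3*x^2/2 + x at the endpoints):
  F(1) − F(−1) = -23/60 − (-247/60) = 56/15.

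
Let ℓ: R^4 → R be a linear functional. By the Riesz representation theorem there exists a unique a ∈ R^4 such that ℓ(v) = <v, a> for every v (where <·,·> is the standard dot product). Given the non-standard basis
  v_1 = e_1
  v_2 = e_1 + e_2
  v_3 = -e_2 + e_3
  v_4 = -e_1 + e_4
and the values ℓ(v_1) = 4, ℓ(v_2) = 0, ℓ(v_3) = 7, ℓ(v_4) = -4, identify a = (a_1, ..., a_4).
a = (4, -4, 3, 0)

Write a = (a_1, ..., a_4) in the standard basis. For each basis vector v_i, ℓ(v_i) = <v_i, a> is a linear equation in the a_j's. Collect the n equations into a matrix system V a = ℓ, where row i of V is v_i (expressed in the standard basis). Since V is invertible (lower-triangular with 1s on the diagonal, up to permutation), solve by back-substitution:
  V =
[[1, 0, 0, 0],
 [1, 1, 0, 0],
 [0, -1, 1, 0],
 [-1, 0, 0, 1]]
  V a = (4, 0, 7, -4)
Solving gives a = (4, -4, 3, 0).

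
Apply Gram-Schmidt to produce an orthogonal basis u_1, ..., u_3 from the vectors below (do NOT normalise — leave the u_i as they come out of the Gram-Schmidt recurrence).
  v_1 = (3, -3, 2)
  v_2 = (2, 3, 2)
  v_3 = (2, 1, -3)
Orthogonal basis:
  u_1 = (3, -3, 2)
  u_2 = (41/22, 69/22, 21/11)
  u_3 = (852/373, 142/373, -1065/373)

Apply the Gram-Schmidt recurrence
  u_1 = v_1
  u_i = v_i − Σ_{j<i} ((v_i · u_j) / (u_j · u_j)) · u_j.

Step by step this gives:
  u_1 = (3, -3, 2)
  u_2 = (41/22, 69/22, 21/11)
  u_3 = (852/373, 142/373, -1065/373)

Orthogonality check:
  u_2 · u_1 = 0 (should be 0)
  u_3 · u_1 = 0 (should be 0)
  u_3 · u_2 = 0 (should be 0)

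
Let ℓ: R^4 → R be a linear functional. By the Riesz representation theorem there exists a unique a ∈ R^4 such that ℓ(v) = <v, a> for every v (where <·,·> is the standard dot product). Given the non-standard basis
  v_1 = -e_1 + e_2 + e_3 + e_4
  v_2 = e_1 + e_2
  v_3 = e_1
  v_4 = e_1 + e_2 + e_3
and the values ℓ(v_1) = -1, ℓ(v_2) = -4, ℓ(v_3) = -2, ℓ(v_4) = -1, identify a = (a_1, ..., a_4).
a = (-2, -2, 3, -4)

Write a = (a_1, ..., a_4) in the standard basis. For each basis vector v_i, ℓ(v_i) = <v_i, a> is a linear equation in the a_j's. Collect the n equations into a matrix system V a = ℓ, where row i of V is v_i (expressed in the standard basis). Since V is invertible (lower-triangular with 1s on the diagonal, up to permutation), solve by back-substitution:
  V =
[[-1, 1, 1, 1],
 [1, 1, 0, 0],
 [1, 0, 0, 0],
 [1, 1, 1, 0]]
  V a = (-1, -4, -2, -1)
Solving gives a = (-2, -2, 3, -4).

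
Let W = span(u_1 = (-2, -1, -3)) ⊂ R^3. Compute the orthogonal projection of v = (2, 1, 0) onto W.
proj_W(v) = (5/7, 5/14, 15/14)

Set up U = [u_1 | ... | u_1] ∈ R^(3×1). The projector onto W = col(U) is P = U (U^T U)^(-1) U^T.
Compute U^T U =
  [14],
and U^T v = (-5).
Solve U^T U · c = U^T v for the coefficients: c = (-5/14). The projection is proj_W(v) = U c.
Check: (v - proj_W(v)) · u_1 = 0  (should be 0).
Result: proj_W(v) = (5/7, 5/14, 15/14).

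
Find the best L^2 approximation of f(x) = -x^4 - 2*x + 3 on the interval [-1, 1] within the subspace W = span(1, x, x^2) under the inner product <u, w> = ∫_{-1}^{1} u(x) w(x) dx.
g(x) = -6*x^2/7 - 2*x + 108/35

The best approximation g ∈ W is the orthogonal projection of f onto W. Writing g = a_0 + a_1 x + a_2 x^2, the coefficients solve the normal equations G · a = b where
  G_{ij} = <φ_i, φ_j> and b_i = <f, φ_i>, with φ_0 = 1, φ_1 = x, φ_2 = x^2.
G =
  [2, 0, 2/3]
  [0, 2/3, 0]
  [2/3, 0, 2/5],
b = (28/5, -4/3, 12/7).
Solving gives a_0 = 108/35, a_1 = -2, a_2 = -6/7, so
  g(x) = -6*x^2/7 - 2*x + 108/35.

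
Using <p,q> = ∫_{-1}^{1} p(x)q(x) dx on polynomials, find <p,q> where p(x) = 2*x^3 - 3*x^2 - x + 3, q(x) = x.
<p,q> = 2/15

Expand the product: p(x)·q(x) = 2*x^4 - 3*x^3 - x^2 + 3*x.
∫_{-1}^{1} of each monomial x^k gives [2/(k+1) if k even, 0 if k odd]. Integrating term-by-term (or equivalently evaluating the antiderivative F(x) = 2*x^5/5 - 3*x^4/4 - x^3/3 + 3*x^2/2 at the endpoints):
  F(1) − F(−1) = 49/60 − (41/60) = 2/15.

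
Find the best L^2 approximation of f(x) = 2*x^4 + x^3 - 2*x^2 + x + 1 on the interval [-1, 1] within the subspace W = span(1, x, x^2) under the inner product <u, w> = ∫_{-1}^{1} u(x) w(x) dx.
g(x) = -2*x^2/7 + 8*x/5 + 29/35

The best approximation g ∈ W is the orthogonal projection of f onto W. Writing g = a_0 + a_1 x + a_2 x^2, the coefficients solve the normal equations G · a = b where
  G_{ij} = <φ_i, φ_j> and b_i = <f, φ_i>, with φ_0 = 1, φ_1 = x, φ_2 = x^2.
G =
  [2, 0, 2/3]
  [0, 2/3, 0]
  [2/3, 0, 2/5],
b = (22/15, 16/15, 46/105).
Solving gives a_0 = 29/35, a_1 = 8/5, a_2 = -2/7, so
  g(x) = -2*x^2/7 + 8*x/5 + 29/35.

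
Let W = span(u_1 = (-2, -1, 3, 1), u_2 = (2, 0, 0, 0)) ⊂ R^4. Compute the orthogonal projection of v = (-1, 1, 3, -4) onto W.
proj_W(v) = (-1, -4/11, 12/11, 4/11)

Set up U = [u_1 | ... | u_2] ∈ R^(4×2). The projector onto W = col(U) is P = U (U^T U)^(-1) U^T.
Compute U^T U =
  [15, -4]
  [-4, 4],
and U^T v = (6, -2).
Solve U^T U · c = U^T v for the coefficients: c = (4/11, -3/22). The projection is proj_W(v) = U c.
Check: (v - proj_W(v)) · u_1 = 0  (should be 0).
Check: (v - proj_W(v)) · u_2 = 0  (should be 0).
Result: proj_W(v) = (-1, -4/11, 12/11, 4/11).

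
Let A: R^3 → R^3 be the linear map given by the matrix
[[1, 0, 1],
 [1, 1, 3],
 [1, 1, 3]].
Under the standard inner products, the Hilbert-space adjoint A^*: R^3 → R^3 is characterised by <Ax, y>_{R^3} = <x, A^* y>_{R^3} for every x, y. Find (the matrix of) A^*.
A^* = A^T =
[[1, 1, 1],
 [0, 1, 1],
 [1, 3, 3]]

For real matrices with standard dot products, the defining identity <Ax, y> = <x, A^* y> gives (Ax)^T y = x^T (A^*) y, i.e. x^T A^T y = x^T (A^*) y. Since this holds for all x, y, we must have A^* = A^T. Therefore
A^* =
[[1, 1, 1],
 [0, 1, 1],
 [1, 3, 3]].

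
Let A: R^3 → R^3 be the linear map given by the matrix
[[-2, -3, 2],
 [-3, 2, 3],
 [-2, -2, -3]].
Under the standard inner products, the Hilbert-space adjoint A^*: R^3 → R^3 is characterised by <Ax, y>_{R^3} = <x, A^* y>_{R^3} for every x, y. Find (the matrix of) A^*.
A^* = A^T =
[[-2, -3, -2],
 [-3, 2, -2],
 [2, 3, -3]]

For real matrices with standard dot products, the defining identity <Ax, y> = <x, A^* y> gives (Ax)^T y = x^T (A^*) y, i.e. x^T A^T y = x^T (A^*) y. Since this holds for all x, y, we must have A^* = A^T. Therefore
A^* =
[[-2, -3, -2],
 [-3, 2, -2],
 [2, 3, -3]].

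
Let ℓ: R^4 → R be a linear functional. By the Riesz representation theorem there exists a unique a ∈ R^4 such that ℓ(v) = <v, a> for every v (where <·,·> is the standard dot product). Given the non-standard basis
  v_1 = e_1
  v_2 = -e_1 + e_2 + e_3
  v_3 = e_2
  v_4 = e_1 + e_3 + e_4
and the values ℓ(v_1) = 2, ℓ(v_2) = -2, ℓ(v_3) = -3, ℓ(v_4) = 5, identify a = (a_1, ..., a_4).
a = (2, -3, 3, 0)

Write a = (a_1, ..., a_4) in the standard basis. For each basis vector v_i, ℓ(v_i) = <v_i, a> is a linear equation in the a_j's. Collect the n equations into a matrix system V a = ℓ, where row i of V is v_i (expressed in the standard basis). Since V is invertible (lower-triangular with 1s on the diagonal, up to permutation), solve by back-substitution:
  V =
[[1, 0, 0, 0],
 [-1, 1, 1, 0],
 [0, 1, 0, 0],
 [1, 0, 1, 1]]
  V a = (2, -2, -3, 5)
Solving gives a = (2, -3, 3, 0).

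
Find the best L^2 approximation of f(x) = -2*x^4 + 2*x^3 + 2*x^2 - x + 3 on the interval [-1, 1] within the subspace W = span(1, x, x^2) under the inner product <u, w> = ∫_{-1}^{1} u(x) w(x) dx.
g(x) = 2*x^2/7 + x/5 + 111/35

The best approximation g ∈ W is the orthogonal projection of f onto W. Writing g = a_0 + a_1 x + a_2 x^2, the coefficients solve the normal equations G · a = b where
  G_{ij} = <φ_i, φ_j> and b_i = <f, φ_i>, with φ_0 = 1, φ_1 = x, φ_2 = x^2.
G =
  [2, 0, 2/3]
  [0, 2/3, 0]
  [2/3, 0, 2/5],
b = (98/15, 2/15, 78/35).
Solving gives a_0 = 111/35, a_1 = 1/5, a_2 = 2/7, so
  g(x) = 2*x^2/7 + x/5 + 111/35.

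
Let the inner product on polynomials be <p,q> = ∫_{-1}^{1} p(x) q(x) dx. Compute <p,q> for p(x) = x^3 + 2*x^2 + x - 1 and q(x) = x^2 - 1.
<p,q> = 4/5

Expand the product: p(x)·q(x) = x^5 + 2*x^4 - 3*x^2 - x + 1.
∫_{-1}^{1} of each monomial x^k gives [2/(k+1) if k even, 0 if k odd]. Integrating term-by-term (or equivalently evaluating the antiderivative F(x) = x^6/6 + 2*x^5/5 - x^3 - x^2/2 + x at the endpoints):
  F(1) − F(−1) = 1/15 − (-11/15) = 4/5.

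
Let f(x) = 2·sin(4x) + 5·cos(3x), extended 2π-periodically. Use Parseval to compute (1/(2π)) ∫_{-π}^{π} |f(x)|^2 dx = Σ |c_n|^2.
Σ |c_n|^2 = 29/2

Expand |f|^2 and use orthogonality of {sin(nx), cos(mx)} on [-π, π]:
  ∫_{-π}^{π} sin(nx)^2 dx = π, ∫ cos(mx)^2 dx = π, and cross terms integrate to 0.
So ∫_{-π}^{π} f(x)^2 dx = 2^2 · π + 5^2 · π = (4 + 25)π.
Divide by 2π: (4 + 25)/2 = 29/2.
By Parseval, this equals Σ |c_n|^2.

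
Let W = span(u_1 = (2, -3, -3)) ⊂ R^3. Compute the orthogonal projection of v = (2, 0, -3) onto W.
proj_W(v) = (13/11, -39/22, -39/22)

Set up U = [u_1 | ... | u_1] ∈ R^(3×1). The projector onto W = col(U) is P = U (U^T U)^(-1) U^T.
Compute U^T U =
  [22],
and U^T v = (13).
Solve U^T U · c = U^T v for the coefficients: c = (13/22). The projection is proj_W(v) = U c.
Check: (v - proj_W(v)) · u_1 = 0  (should be 0).
Result: proj_W(v) = (13/11, -39/22, -39/22).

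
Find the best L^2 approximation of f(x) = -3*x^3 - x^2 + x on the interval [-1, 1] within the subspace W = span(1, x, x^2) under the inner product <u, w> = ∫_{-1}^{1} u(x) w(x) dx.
g(x) = -x^2 - 4*x/5

The best approximation g ∈ W is the orthogonal projection of f onto W. Writing g = a_0 + a_1 x + a_2 x^2, the coefficients solve the normal equations G · a = b where
  G_{ij} = <φ_i, φ_j> and b_i = <f, φ_i>, with φ_0 = 1, φ_1 = x, φ_2 = x^2.
G =
  [2, 0, 2/3]
  [0, 2/3, 0]
  [2/3, 0, 2/5],
b = (-2/3, -8/15, -2/5).
Solving gives a_0 = 0, a_1 = -4/5, a_2 = -1, so
  g(x) = -x^2 - 4*x/5.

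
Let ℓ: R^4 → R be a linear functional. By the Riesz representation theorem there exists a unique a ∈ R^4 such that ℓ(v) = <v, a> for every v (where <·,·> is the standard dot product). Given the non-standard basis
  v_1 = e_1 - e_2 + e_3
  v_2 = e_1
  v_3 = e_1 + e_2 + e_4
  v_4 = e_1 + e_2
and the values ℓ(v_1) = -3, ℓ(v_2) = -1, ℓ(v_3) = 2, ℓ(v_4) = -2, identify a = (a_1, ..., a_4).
a = (-1, -1, -3, 4)

Write a = (a_1, ..., a_4) in the standard basis. For each basis vector v_i, ℓ(v_i) = <v_i, a> is a linear equation in the a_j's. Collect the n equations into a matrix system V a = ℓ, where row i of V is v_i (expressed in the standard basis). Since V is invertible (lower-triangular with 1s on the diagonal, up to permutation), solve by back-substitution:
  V =
[[1, -1, 1, 0],
 [1, 0, 0, 0],
 [1, 1, 0, 1],
 [1, 1, 0, 0]]
  V a = (-3, -1, 2, -2)
Solving gives a = (-1, -1, -3, 4).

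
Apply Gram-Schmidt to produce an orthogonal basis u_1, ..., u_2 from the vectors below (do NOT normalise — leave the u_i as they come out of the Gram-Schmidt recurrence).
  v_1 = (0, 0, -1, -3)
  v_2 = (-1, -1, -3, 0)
Orthogonal basis:
  u_1 = (0, 0, -1, -3)
  u_2 = (-1, -1, -27/10, 9/10)

Apply the Gram-Schmidt recurrence
  u_1 = v_1
  u_i = v_i − Σ_{j<i} ((v_i · u_j) / (u_j · u_j)) · u_j.

Step by step this gives:
  u_1 = (0, 0, -1, -3)
  u_2 = (-1, -1, -27/10, 9/10)

Orthogonality check:
  u_2 · u_1 = 0 (should be 0)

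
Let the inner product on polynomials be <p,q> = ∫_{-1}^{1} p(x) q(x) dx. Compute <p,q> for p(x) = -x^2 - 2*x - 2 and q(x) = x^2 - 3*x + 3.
<p,q> = -176/15

Expand the product: p(x)·q(x) = -x^4 + x^3 + x^2 - 6.
∫_{-1}^{1} of each monomial x^k gives [2/(k+1) if k even, 0 if k odd]. Integrating term-by-term (or equivalently evaluating the antiderivative F(x) = -x^5/5 + x^4/4 + x^3/3 - 6*x at the endpoints):
  F(1) − F(−1) = -337/60 − (367/60) = -176/15.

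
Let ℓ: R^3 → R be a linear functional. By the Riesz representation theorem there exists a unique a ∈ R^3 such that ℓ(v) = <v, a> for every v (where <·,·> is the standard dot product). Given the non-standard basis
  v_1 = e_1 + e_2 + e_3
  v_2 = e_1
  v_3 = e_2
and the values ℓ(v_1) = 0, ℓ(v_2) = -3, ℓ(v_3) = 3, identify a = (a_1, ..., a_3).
a = (-3, 3, 0)

Write a = (a_1, ..., a_3) in the standard basis. For each basis vector v_i, ℓ(v_i) = <v_i, a> is a linear equation in the a_j's. Collect the n equations into a matrix system V a = ℓ, where row i of V is v_i (expressed in the standard basis). Since V is invertible (lower-triangular with 1s on the diagonal, up to permutation), solve by back-substitution:
  V =
[[1, 1, 1],
 [1, 0, 0],
 [0, 1, 0]]
  V a = (0, -3, 3)
Solving gives a = (-3, 3, 0).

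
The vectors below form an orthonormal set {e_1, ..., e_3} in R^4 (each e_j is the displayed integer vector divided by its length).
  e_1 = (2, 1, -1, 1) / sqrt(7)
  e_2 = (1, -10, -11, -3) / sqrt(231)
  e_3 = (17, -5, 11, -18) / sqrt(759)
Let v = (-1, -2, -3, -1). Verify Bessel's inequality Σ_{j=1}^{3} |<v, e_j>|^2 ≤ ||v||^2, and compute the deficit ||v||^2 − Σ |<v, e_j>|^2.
Σ |<v, e_j>|^2 = 329/23; ||v||^2 = 15; deficit = 16/23

Write each e_j = u_j / sqrt(<u_j, u_j>) where u_j is the displayed integer vector. Then <v, e_j> = <v, u_j> / sqrt(<u_j, u_j>), so |<v, e_j>|^2 = <v, u_j>^2 / <u_j, u_j>.
Coefficients: <v, e_1> = -2/sqrt(7), <v, e_2> = 55/sqrt(231), <v, e_3> = -22/sqrt(759).
Square and sum: Σ |<v, e_j>|^2 = 329/23.
Compute ||v||^2 = v·v = 15.
Deficit = 15 − 329/23 = 16/23 ≥ 0, confirming Bessel's inequality. (The deficit equals ||v − Σ <v,e_j> e_j||^2, the squared distance from v to span{e_j}.)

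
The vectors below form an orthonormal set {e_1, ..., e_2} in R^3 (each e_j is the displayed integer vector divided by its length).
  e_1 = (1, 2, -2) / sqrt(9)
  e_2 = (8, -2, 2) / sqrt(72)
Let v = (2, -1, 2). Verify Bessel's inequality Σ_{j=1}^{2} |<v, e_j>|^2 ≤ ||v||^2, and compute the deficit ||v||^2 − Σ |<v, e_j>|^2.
Σ |<v, e_j>|^2 = 17/2; ||v||^2 = 9; deficit = 1/2

Write each e_j = u_j / sqrt(<u_j, u_j>) where u_j is the displayed integer vector. Then <v, e_j> = <v, u_j> / sqrt(<u_j, u_j>), so |<v, e_j>|^2 = <v, u_j>^2 / <u_j, u_j>.
Coefficients: <v, e_1> = -4/sqrt(9), <v, e_2> = 22/sqrt(72).
Square and sum: Σ |<v, e_j>|^2 = 17/2.
Compute ||v||^2 = v·v = 9.
Deficit = 9 − 17/2 = 1/2 ≥ 0, confirming Bessel's inequality. (The deficit equals ||v − Σ <v,e_j> e_j||^2, the squared distance from v to span{e_j}.)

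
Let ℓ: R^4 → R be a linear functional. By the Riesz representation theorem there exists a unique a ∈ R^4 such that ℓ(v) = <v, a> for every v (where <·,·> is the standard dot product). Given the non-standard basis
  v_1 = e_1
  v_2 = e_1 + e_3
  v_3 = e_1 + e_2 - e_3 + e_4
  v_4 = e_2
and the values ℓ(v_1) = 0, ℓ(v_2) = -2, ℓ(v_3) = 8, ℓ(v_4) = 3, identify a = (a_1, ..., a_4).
a = (0, 3, -2, 3)

Write a = (a_1, ..., a_4) in the standard basis. For each basis vector v_i, ℓ(v_i) = <v_i, a> is a linear equation in the a_j's. Collect the n equations into a matrix system V a = ℓ, where row i of V is v_i (expressed in the standard basis). Since V is invertible (lower-triangular with 1s on the diagonal, up to permutation), solve by back-substitution:
  V =
[[1, 0, 0, 0],
 [1, 0, 1, 0],
 [1, 1, -1, 1],
 [0, 1, 0, 0]]
  V a = (0, -2, 8, 3)
Solving gives a = (0, 3, -2, 3).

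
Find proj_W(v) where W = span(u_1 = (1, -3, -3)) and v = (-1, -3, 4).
proj_W(v) = (-4/19, 12/19, 12/19)

Set up U = [u_1 | ... | u_1] ∈ R^(3×1). The projector onto W = col(U) is P = U (U^T U)^(-1) U^T.
Compute U^T U =
  [19],
and U^T v = (-4).
Solve U^T U · c = U^T v for the coefficients: c = (-4/19). The projection is proj_W(v) = U c.
Check: (v - proj_W(v)) · u_1 = 0  (should be 0).
Result: proj_W(v) = (-4/19, 12/19, 12/19).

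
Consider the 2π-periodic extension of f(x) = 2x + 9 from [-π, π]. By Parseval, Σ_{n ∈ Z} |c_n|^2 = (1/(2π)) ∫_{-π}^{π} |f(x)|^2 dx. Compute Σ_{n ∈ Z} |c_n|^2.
Σ |c_n|^2 = 4π^2/3 + 81

Expand and integrate term by term over [-π, π]:
  ∫ (2x)^2 dx = 4·(2π^3/3); ∫ 2·2·(9)·x dx = 0 (odd integrand); ∫ 9^2 dx = 81·2π.
So (1/(2π)) ∫_{-π}^{π} (2x + 9)^2 dx = 4π^2/3 + 81 = 4π^2/3 + 81.
Parseval ⇒ Σ |c_n|^2 = 4π^2/3 + 81.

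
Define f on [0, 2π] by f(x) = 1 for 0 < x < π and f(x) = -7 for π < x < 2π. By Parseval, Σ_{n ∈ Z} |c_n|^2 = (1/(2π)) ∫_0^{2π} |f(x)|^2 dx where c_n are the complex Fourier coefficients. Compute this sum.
Σ |c_n|^2 = 25

Parseval equates the L^2 energy of f (normalised by 1/(2π)) with the ℓ^2 sum of its Fourier coefficients: (1/(2π)) ∫_0^{2π} |f|^2 = Σ |c_n|^2.
Compute the left side: (1/(2π)) [∫_0^π 1^2 dx + ∫_π^{2π} (-7)^2 dx] = (1/(2π)) · (1π + 49π) = (1 + 49)/2 = 25.
So Σ_{n ∈ Z} |c_n|^2 = 25.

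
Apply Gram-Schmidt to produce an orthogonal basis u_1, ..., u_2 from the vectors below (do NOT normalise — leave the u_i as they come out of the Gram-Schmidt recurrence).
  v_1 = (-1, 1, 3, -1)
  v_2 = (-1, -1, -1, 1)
Orthogonal basis:
  u_1 = (-1, 1, 3, -1)
  u_2 = (-4/3, -2/3, 0, 2/3)

Apply the Gram-Schmidt recurrence
  u_1 = v_1
  u_i = v_i − Σ_{j<i} ((v_i · u_j) / (u_j · u_j)) · u_j.

Step by step this gives:
  u_1 = (-1, 1, 3, -1)
  u_2 = (-4/3, -2/3, 0, 2/3)

Orthogonality check:
  u_2 · u_1 = 0 (should be 0)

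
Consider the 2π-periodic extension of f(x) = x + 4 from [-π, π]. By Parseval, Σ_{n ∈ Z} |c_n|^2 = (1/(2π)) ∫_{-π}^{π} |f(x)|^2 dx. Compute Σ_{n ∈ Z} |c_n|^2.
Σ |c_n|^2 = π^2/3 + 16

Expand and integrate term by term over [-π, π]:
  ∫ (x)^2 dx = 1·(2π^3/3); ∫ 2·1·(4)·x dx = 0 (odd integrand); ∫ 4^2 dx = 16·2π.
So (1/(2π)) ∫_{-π}^{π} (x + 4)^2 dx = 1π^2/3 + 16 = π^2/3 + 16.
Parseval ⇒ Σ |c_n|^2 = π^2/3 + 16.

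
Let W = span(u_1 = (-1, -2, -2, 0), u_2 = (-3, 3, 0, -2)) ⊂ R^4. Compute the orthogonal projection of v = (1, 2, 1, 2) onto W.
proj_W(v) = (247/189, 32/27, 314/189, 20/63)

Set up U = [u_1 | ... | u_2] ∈ R^(4×2). The projector onto W = col(U) is P = U (U^T U)^(-1) U^T.
Compute U^T U =
  [9, -3]
  [-3, 22],
and U^T v = (-7, -1).
Solve U^T U · c = U^T v for the coefficients: c = (-157/189, -10/63). The projection is proj_W(v) = U c.
Check: (v - proj_W(v)) · u_1 = 0  (should be 0).
Check: (v - proj_W(v)) · u_2 = 0  (should be 0).
Result: proj_W(v) = (247/189, 32/27, 314/189, 20/63).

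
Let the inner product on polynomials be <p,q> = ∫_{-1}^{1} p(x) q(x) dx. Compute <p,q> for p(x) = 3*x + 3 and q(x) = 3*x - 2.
<p,q> = -6

Expand the product: p(x)·q(x) = 9*x^2 + 3*x - 6.
∫_{-1}^{1} of each monomial x^k gives [2/(k+1) if k even, 0 if k odd]. Integrating term-by-term (or equivalently evaluating the antiderivative F(x) = 3*x^3 + 3*x^2/2 - 6*x at the endpoints):
  F(1) − F(−1) = -3/2 − (9/2) = -6.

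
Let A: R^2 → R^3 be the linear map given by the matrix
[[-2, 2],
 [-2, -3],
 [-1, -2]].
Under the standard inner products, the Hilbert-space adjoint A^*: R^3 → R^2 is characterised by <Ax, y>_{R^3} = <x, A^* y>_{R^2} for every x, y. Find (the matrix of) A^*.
A^* = A^T =
[[-2, -2, -1],
 [2, -3, -2]]

For real matrices with standard dot products, the defining identity <Ax, y> = <x, A^* y> gives (Ax)^T y = x^T (A^*) y, i.e. x^T A^T y = x^T (A^*) y. Since this holds for all x, y, we must have A^* = A^T. Therefore
A^* =
[[-2, -2, -1],
 [2, -3, -2]].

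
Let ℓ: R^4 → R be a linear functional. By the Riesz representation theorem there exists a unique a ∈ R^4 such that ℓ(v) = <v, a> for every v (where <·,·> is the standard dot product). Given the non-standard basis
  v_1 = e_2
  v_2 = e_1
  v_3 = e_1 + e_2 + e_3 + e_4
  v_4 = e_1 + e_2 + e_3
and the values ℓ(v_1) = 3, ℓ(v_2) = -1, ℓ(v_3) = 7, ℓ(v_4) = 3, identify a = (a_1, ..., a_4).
a = (-1, 3, 1, 4)

Write a = (a_1, ..., a_4) in the standard basis. For each basis vector v_i, ℓ(v_i) = <v_i, a> is a linear equation in the a_j's. Collect the n equations into a matrix system V a = ℓ, where row i of V is v_i (expressed in the standard basis). Since V is invertible (lower-triangular with 1s on the diagonal, up to permutation), solve by back-substitution:
  V =
[[0, 1, 0, 0],
 [1, 0, 0, 0],
 [1, 1, 1, 1],
 [1, 1, 1, 0]]
  V a = (3, -1, 7, 3)
Solving gives a = (-1, 3, 1, 4).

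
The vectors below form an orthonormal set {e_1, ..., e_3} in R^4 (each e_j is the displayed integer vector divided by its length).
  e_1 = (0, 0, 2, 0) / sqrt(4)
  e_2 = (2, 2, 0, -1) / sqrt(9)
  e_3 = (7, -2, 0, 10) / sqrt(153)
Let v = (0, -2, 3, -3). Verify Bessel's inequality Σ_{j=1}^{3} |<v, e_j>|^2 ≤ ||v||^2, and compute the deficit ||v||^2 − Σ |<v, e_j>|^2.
Σ |<v, e_j>|^2 = 230/17; ||v||^2 = 22; deficit = 144/17

Write each e_j = u_j / sqrt(<u_j, u_j>) where u_j is the displayed integer vector. Then <v, e_j> = <v, u_j> / sqrt(<u_j, u_j>), so |<v, e_j>|^2 = <v, u_j>^2 / <u_j, u_j>.
Coefficients: <v, e_1> = 6/sqrt(4), <v, e_2> = -1/sqrt(9), <v, e_3> = -26/sqrt(153).
Square and sum: Σ |<v, e_j>|^2 = 230/17.
Compute ||v||^2 = v·v = 22.
Deficit = 22 − 230/17 = 144/17 ≥ 0, confirming Bessel's inequality. (The deficit equals ||v − Σ <v,e_j> e_j||^2, the squared distance from v to span{e_j}.)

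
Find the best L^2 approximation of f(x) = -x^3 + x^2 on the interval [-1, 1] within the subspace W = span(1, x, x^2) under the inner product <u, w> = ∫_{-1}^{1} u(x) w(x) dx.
g(x) = x^2 - 3*x/5

The best approximation g ∈ W is the orthogonal projection of f onto W. Writing g = a_0 + a_1 x + a_2 x^2, the coefficients solve the normal equations G · a = b where
  G_{ij} = <φ_i, φ_j> and b_i = <f, φ_i>, with φ_0 = 1, φ_1 = x, φ_2 = x^2.
G =
  [2, 0, 2/3]
  [0, 2/3, 0]
  [2/3, 0, 2/5],
b = (2/3, -2/5, 2/5).
Solving gives a_0 = 0, a_1 = -3/5, a_2 = 1, so
  g(x) = x^2 - 3*x/5.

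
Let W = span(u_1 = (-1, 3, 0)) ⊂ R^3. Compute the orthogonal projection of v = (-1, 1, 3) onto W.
proj_W(v) = (-2/5, 6/5, 0)

Set up U = [u_1 | ... | u_1] ∈ R^(3×1). The projector onto W = col(U) is P = U (U^T U)^(-1) U^T.
Compute U^T U =
  [10],
and U^T v = (4).
Solve U^T U · c = U^T v for the coefficients: c = (2/5). The projection is proj_W(v) = U c.
Check: (v - proj_W(v)) · u_1 = 0  (should be 0).
Result: proj_W(v) = (-2/5, 6/5, 0).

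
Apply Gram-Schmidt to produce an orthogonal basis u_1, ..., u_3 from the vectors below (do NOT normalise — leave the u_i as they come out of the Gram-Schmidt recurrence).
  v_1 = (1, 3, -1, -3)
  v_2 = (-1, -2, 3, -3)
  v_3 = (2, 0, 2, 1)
Orthogonal basis:
  u_1 = (1, 3, -1, -3)
  u_2 = (-19/20, -37/20, 59/20, -63/20)
  u_3 = (59/27, 14/27, 47/27, 2/3)

Apply the Gram-Schmidt recurrence
  u_1 = v_1
  u_i = v_i − Σ_{j<i} ((v_i · u_j) / (u_j · u_j)) · u_j.

Step by step this gives:
  u_1 = (1, 3, -1, -3)
  u_2 = (-19/20, -37/20, 59/20, -63/20)
  u_3 = (59/27, 14/27, 47/27, 2/3)

Orthogonality check:
  u_2 · u_1 = 0 (should be 0)
  u_3 · u_1 = 0 (should be 0)
  u_3 · u_2 = 0 (should be 0)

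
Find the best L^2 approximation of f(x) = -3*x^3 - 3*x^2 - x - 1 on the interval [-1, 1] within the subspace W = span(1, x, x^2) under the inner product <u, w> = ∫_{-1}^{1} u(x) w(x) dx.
g(x) = -3*x^2 - 14*x/5 - 1

The best approximation g ∈ W is the orthogonal projection of f onto W. Writing g = a_0 + a_1 x + a_2 x^2, the coefficients solve the normal equations G · a = b where
  G_{ij} = <φ_i, φ_j> and b_i = <f, φ_i>, with φ_0 = 1, φ_1 = x, φ_2 = x^2.
G =
  [2, 0, 2/3]
  [0, 2/3, 0]
  [2/3, 0, 2/5],
b = (-4, -28/15, -28/15).
Solving gives a_0 = -1, a_1 = -14/5, a_2 = -3, so
  g(x) = -3*x^2 - 14*x/5 - 1.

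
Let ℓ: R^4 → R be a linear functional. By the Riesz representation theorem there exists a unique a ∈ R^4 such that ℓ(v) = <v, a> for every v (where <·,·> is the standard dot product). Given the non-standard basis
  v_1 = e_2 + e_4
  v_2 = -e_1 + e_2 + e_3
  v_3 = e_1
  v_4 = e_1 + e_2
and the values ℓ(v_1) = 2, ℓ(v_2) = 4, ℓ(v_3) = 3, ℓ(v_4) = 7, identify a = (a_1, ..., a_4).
a = (3, 4, 3, -2)

Write a = (a_1, ..., a_4) in the standard basis. For each basis vector v_i, ℓ(v_i) = <v_i, a> is a linear equation in the a_j's. Collect the n equations into a matrix system V a = ℓ, where row i of V is v_i (expressed in the standard basis). Since V is invertible (lower-triangular with 1s on the diagonal, up to permutation), solve by back-substitution:
  V =
[[0, 1, 0, 1],
 [-1, 1, 1, 0],
 [1, 0, 0, 0],
 [1, 1, 0, 0]]
  V a = (2, 4, 3, 7)
Solving gives a = (3, 4, 3, -2).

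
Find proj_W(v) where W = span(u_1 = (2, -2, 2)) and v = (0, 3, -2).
proj_W(v) = (-5/3, 5/3, -5/3)

Set up U = [u_1 | ... | u_1] ∈ R^(3×1). The projector onto W = col(U) is P = U (U^T U)^(-1) U^T.
Compute U^T U =
  [12],
and U^T v = (-10).
Solve U^T U · c = U^T v for the coefficients: c = (-5/6). The projection is proj_W(v) = U c.
Check: (v - proj_W(v)) · u_1 = 0  (should be 0).
Result: proj_W(v) = (-5/3, 5/3, -5/3).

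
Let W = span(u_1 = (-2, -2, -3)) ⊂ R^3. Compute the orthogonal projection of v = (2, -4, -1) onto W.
proj_W(v) = (-14/17, -14/17, -21/17)

Set up U = [u_1 | ... | u_1] ∈ R^(3×1). The projector onto W = col(U) is P = U (U^T U)^(-1) U^T.
Compute U^T U =
  [17],
and U^T v = (7).
Solve U^T U · c = U^T v for the coefficients: c = (7/17). The projection is proj_W(v) = U c.
Check: (v - proj_W(v)) · u_1 = 0  (should be 0).
Result: proj_W(v) = (-14/17, -14/17, -21/17).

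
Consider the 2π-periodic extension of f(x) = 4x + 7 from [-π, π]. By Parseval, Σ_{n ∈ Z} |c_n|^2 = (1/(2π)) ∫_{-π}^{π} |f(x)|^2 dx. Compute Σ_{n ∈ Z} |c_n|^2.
Σ |c_n|^2 = 16π^2/3 + 49

Expand and integrate term by term over [-π, π]:
  ∫ (4x)^2 dx = 16·(2π^3/3); ∫ 2·4·(7)·x dx = 0 (odd integrand); ∫ 7^2 dx = 49·2π.
So (1/(2π)) ∫_{-π}^{π} (4x + 7)^2 dx = 16π^2/3 + 49 = 16π^2/3 + 49.
Parseval ⇒ Σ |c_n|^2 = 16π^2/3 + 49.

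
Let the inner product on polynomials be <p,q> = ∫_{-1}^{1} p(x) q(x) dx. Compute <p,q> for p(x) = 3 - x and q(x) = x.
<p,q> = -2/3

Expand the product: p(x)·q(x) = -x^2 + 3*x.
∫_{-1}^{1} of each monomial x^k gives [2/(k+1) if k even, 0 if k odd]. Integrating term-by-term (or equivalently evaluating the antiderivative F(x) = -x^3/3 + 3*x^2/2 at the endpoints):
  F(1) − F(−1) = 7/6 − (11/6) = -2/3.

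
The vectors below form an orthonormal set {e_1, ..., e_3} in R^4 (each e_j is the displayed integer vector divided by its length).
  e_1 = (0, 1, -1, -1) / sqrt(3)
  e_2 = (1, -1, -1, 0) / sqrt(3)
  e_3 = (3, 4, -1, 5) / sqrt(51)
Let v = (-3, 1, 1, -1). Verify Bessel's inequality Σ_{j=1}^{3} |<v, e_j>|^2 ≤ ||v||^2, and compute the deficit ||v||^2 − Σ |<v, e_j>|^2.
Σ |<v, e_j>|^2 = 563/51; ||v||^2 = 12; deficit = 49/51

Write each e_j = u_j / sqrt(<u_j, u_j>) where u_j is the displayed integer vector. Then <v, e_j> = <v, u_j> / sqrt(<u_j, u_j>), so |<v, e_j>|^2 = <v, u_j>^2 / <u_j, u_j>.
Coefficients: <v, e_1> = 1/sqrt(3), <v, e_2> = -5/sqrt(3), <v, e_3> = -11/sqrt(51).
Square and sum: Σ |<v, e_j>|^2 = 563/51.
Compute ||v||^2 = v·v = 12.
Deficit = 12 − 563/51 = 49/51 ≥ 0, confirming Bessel's inequality. (The deficit equals ||v − Σ <v,e_j> e_j||^2, the squared distance from v to span{e_j}.)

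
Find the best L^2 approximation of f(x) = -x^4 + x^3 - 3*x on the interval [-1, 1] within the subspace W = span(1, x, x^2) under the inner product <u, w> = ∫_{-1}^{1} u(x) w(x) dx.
g(x) = -6*x^2/7 - 12*x/5 + 3/35

The best approximation g ∈ W is the orthogonal projection of f onto W. Writing g = a_0 + a_1 x + a_2 x^2, the coefficients solve the normal equations G · a = b where
  G_{ij} = <φ_i, φ_j> and b_i = <f, φ_i>, with φ_0 = 1, φ_1 = x, φ_2 = x^2.
G =
  [2, 0, 2/3]
  [0, 2/3, 0]
  [2/3, 0, 2/5],
b = (-2/5, -8/5, -2/7).
Solving gives a_0 = 3/35, a_1 = -12/5, a_2 = -6/7, so
  g(x) = -6*x^2/7 - 12*x/5 + 3/35.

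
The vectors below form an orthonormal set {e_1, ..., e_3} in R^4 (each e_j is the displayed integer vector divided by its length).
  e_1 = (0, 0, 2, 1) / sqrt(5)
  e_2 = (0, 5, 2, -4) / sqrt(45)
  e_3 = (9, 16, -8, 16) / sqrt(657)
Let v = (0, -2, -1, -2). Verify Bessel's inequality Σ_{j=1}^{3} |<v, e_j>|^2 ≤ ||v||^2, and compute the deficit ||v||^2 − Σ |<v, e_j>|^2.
Σ |<v, e_j>|^2 = 608/73; ||v||^2 = 9; deficit = 49/73

Write each e_j = u_j / sqrt(<u_j, u_j>) where u_j is the displayed integer vector. Then <v, e_j> = <v, u_j> / sqrt(<u_j, u_j>), so |<v, e_j>|^2 = <v, u_j>^2 / <u_j, u_j>.
Coefficients: <v, e_1> = -4/sqrt(5), <v, e_2> = -4/sqrt(45), <v, e_3> = -56/sqrt(657).
Square and sum: Σ |<v, e_j>|^2 = 608/73.
Compute ||v||^2 = v·v = 9.
Deficit = 9 − 608/73 = 49/73 ≥ 0, confirming Bessel's inequality. (The deficit equals ||v − Σ <v,e_j> e_j||^2, the squared distance from v to span{e_j}.)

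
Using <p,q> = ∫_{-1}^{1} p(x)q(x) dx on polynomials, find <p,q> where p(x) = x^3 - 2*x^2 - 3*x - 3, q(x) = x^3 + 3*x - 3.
<p,q> = 114/7

Expand the product: p(x)·q(x) = x^6 - 2*x^5 - 12*x^3 - 3*x^2 + 9.
∫_{-1}^{1} of each monomial x^k gives [2/(k+1) if k even, 0 if k odd]. Integrating term-by-term (or equivalently evaluating the antiderivative F(x) = x^7/7 - x^6/3 - 3*x^4 - x^3 + 9*x at the endpoints):
  F(1) − F(−1) = 101/21 − (-241/21) = 114/7.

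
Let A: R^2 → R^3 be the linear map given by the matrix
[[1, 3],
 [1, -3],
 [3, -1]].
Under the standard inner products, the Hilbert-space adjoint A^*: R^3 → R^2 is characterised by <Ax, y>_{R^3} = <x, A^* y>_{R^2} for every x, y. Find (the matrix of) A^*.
A^* = A^T =
[[1, 1, 3],
 [3, -3, -1]]

For real matrices with standard dot products, the defining identity <Ax, y> = <x, A^* y> gives (Ax)^T y = x^T (A^*) y, i.e. x^T A^T y = x^T (A^*) y. Since this holds for all x, y, we must have A^* = A^T. Therefore
A^* =
[[1, 1, 3],
 [3, -3, -1]].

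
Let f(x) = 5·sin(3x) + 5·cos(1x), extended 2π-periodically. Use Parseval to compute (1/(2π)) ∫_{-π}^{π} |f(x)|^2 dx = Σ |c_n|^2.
Σ |c_n|^2 = 25

Expand |f|^2 and use orthogonality of {sin(nx), cos(mx)} on [-π, π]:
  ∫_{-π}^{π} sin(nx)^2 dx = π, ∫ cos(mx)^2 dx = π, and cross terms integrate to 0.
So ∫_{-π}^{π} f(x)^2 dx = 5^2 · π + 5^2 · π = (25 + 25)π.
Divide by 2π: (25 + 25)/2 = 25.
By Parseval, this equals Σ |c_n|^2.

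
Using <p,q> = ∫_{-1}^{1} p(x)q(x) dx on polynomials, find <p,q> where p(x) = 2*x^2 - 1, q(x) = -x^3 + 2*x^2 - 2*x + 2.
<p,q> = -16/15

Expand the product: p(x)·q(x) = -2*x^5 + 4*x^4 - 3*x^3 + 2*x^2 + 2*x - 2.
∫_{-1}^{1} of each monomial x^k gives [2/(k+1) if k even, 0 if k odd]. Integrating term-by-term (or equivalently evaluating the antiderivative F(x) = -x^6/3 + 4*x^5/5 - 3*x^4/4 + 2*x^3/3 + x^2 - 2*x at the endpoints):
  F(1) − F(−1) = -37/60 − (9/20) = -16/15.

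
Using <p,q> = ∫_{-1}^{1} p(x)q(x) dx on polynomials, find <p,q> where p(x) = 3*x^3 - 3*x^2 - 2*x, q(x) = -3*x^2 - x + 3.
<p,q> = -34/15

Expand the product: p(x)·q(x) = -9*x^5 + 6*x^4 + 18*x^3 - 7*x^2 - 6*x.
∫_{-1}^{1} of each monomial x^k gives [2/(k+1) if k even, 0 if k odd]. Integrating term-by-term (or equivalently evaluating the antiderivative F(x) = -3*x^6/2 + 6*x^5/5 + 9*x^4/2 - 7*x^3/3 - 3*x^2 at the endpoints):
  F(1) − F(−1) = -17/15 − (17/15) = -34/15.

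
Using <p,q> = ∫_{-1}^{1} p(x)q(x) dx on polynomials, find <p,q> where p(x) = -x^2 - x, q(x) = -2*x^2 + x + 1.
<p,q> = -8/15

Expand the product: p(x)·q(x) = 2*x^4 + x^3 - 2*x^2 - x.
∫_{-1}^{1} of each monomial x^k gives [2/(k+1) if k even, 0 if k odd]. Integrating term-by-term (or equivalently evaluating the antiderivative F(x) = 2*x^5/5 + x^4/4 - 2*x^3/3 - x^2/2 at the endpoints):
  F(1) − F(−1) = -31/60 − (1/60) = -8/15.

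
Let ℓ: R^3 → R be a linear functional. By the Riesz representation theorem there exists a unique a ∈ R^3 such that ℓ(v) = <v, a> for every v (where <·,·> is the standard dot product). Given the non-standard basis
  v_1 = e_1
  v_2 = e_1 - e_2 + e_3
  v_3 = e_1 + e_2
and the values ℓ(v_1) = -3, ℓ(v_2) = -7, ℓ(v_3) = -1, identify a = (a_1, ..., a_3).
a = (-3, 2, -2)

Write a = (a_1, ..., a_3) in the standard basis. For each basis vector v_i, ℓ(v_i) = <v_i, a> is a linear equation in the a_j's. Collect the n equations into a matrix system V a = ℓ, where row i of V is v_i (expressed in the standard basis). Since V is invertible (lower-triangular with 1s on the diagonal, up to permutation), solve by back-substitution:
  V =
[[1, 0, 0],
 [1, -1, 1],
 [1, 1, 0]]
  V a = (-3, -7, -1)
Solving gives a = (-3, 2, -2).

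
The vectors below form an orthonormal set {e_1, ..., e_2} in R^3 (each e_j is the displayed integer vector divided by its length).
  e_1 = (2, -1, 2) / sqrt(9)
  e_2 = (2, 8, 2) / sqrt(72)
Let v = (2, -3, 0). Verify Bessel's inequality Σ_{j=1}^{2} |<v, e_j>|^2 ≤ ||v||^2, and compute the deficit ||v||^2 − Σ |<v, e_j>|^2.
Σ |<v, e_j>|^2 = 11; ||v||^2 = 13; deficit = 2

Write each e_j = u_j / sqrt(<u_j, u_j>) where u_j is the displayed integer vector. Then <v, e_j> = <v, u_j> / sqrt(<u_j, u_j>), so |<v, e_j>|^2 = <v, u_j>^2 / <u_j, u_j>.
Coefficients: <v, e_1> = 7/sqrt(9), <v, e_2> = -20/sqrt(72).
Square and sum: Σ |<v, e_j>|^2 = 11.
Compute ||v||^2 = v·v = 13.
Deficit = 13 − 11 = 2 ≥ 0, confirming Bessel's inequality. (The deficit equals ||v − Σ <v,e_j> e_j||^2, the squared distance from v to span{e_j}.)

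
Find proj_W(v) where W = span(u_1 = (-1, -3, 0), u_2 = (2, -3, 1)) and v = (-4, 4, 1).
proj_W(v) = (-289/91, 339/91, -134/91)

Set up U = [u_1 | ... | u_2] ∈ R^(3×2). The projector onto W = col(U) is P = U (U^T U)^(-1) U^T.
Compute U^T U =
  [10, 7]
  [7, 14],
and U^T v = (-8, -19).
Solve U^T U · c = U^T v for the coefficients: c = (3/13, -134/91). The projection is proj_W(v) = U c.
Check: (v - proj_W(v)) · u_1 = 0  (should be 0).
Check: (v - proj_W(v)) · u_2 = 0  (should be 0).
Result: proj_W(v) = (-289/91, 339/91, -134/91).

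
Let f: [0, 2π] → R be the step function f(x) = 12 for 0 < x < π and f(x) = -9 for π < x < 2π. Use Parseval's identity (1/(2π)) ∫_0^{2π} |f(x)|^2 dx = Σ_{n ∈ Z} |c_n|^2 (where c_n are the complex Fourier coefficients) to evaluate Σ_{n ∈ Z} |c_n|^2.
Σ |c_n|^2 = 225/2

Parseval equates the L^2 energy of f (normalised by 1/(2π)) with the ℓ^2 sum of its Fourier coefficients: (1/(2π)) ∫_0^{2π} |f|^2 = Σ |c_n|^2.
Compute the left side: (1/(2π)) [∫_0^π 12^2 dx + ∫_π^{2π} (-9)^2 dx] = (1/(2π)) · (144π + 81π) = (144 + 81)/2 = 225/2.
So Σ_{n ∈ Z} |c_n|^2 = 225/2.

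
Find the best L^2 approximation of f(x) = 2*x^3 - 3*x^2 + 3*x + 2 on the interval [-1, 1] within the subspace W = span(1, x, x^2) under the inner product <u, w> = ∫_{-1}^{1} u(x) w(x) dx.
g(x) = -3*x^2 + 21*x/5 + 2

The best approximation g ∈ W is the orthogonal projection of f onto W. Writing g = a_0 + a_1 x + a_2 x^2, the coefficients solve the normal equations G · a = b where
  G_{ij} = <φ_i, φ_j> and b_i = <f, φ_i>, with φ_0 = 1, φ_1 = x, φ_2 = x^2.
G =
  [2, 0, 2/3]
  [0, 2/3, 0]
  [2/3, 0, 2/5],
b = (2, 14/5, 2/15).
Solving gives a_0 = 2, a_1 = 21/5, a_2 = -3, so
  g(x) = -3*x^2 + 21*x/5 + 2.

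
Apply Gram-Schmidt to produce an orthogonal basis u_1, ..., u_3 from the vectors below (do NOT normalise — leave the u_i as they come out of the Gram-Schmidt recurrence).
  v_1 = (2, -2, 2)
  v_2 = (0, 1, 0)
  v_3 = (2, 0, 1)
Orthogonal basis:
  u_1 = (2, -2, 2)
  u_2 = (1/3, 2/3, 1/3)
  u_3 = (1/2, 0, -1/2)

Apply the Gram-Schmidt recurrence
  u_1 = v_1
  u_i = v_i − Σ_{j<i} ((v_i · u_j) / (u_j · u_j)) · u_j.

Step by step this gives:
  u_1 = (2, -2, 2)
  u_2 = (1/3, 2/3, 1/3)
  u_3 = (1/2, 0, -1/2)

Orthogonality check:
  u_2 · u_1 = 0 (should be 0)
  u_3 · u_1 = 0 (should be 0)
  u_3 · u_2 = 0 (should be 0)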